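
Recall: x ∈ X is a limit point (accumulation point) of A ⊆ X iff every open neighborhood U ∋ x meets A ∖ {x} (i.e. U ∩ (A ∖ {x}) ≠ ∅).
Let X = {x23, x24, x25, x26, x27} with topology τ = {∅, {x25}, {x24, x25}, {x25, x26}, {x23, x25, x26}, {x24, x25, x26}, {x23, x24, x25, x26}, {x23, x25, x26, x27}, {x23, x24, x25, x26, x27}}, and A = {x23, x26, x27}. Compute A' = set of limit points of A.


A' = {x23, x27}

For each x ∈ X, list the open sets U ∈ τ with x ∈ U, then check whether U ∩ (A ∖ {x}) ≠ ∅ for every such U.
  x = x23: opens ∋ x are {x23, x25, x26}, {x23, x24, x25, x26}, {x23, x25, x26, x27}, {x23, x24, x25, x26, x27}; each meets A ∖ {x23}, so x IS a limit point.
  x = x24: open {x24, x25} ∋ x has {x24, x25} ∩ (A ∖ {x24}) = ∅, so x is NOT a limit point.
  x = x25: open {x25} ∋ x has {x25} ∩ (A ∖ {x25}) = ∅, so x is NOT a limit point.
  x = x26: open {x25, x26} ∋ x has {x25, x26} ∩ (A ∖ {x26}) = ∅, so x is NOT a limit point.
  x = x27: opens ∋ x are {x23, x25, x26, x27}, {x23, x24, x25, x26, x27}; each meets A ∖ {x27}, so x IS a limit point.
Collecting: A' = {x23, x27}.


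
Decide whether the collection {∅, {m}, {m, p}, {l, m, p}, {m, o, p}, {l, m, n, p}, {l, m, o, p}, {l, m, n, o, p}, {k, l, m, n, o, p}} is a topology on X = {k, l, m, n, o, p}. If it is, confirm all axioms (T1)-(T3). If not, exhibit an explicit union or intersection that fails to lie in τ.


τ IS a topology on X.

Axiom (T1): ∅ ∈ τ? Yes; X ∈ τ? Yes.
Axiom (T2/T3): check pairwise unions and intersections of members of τ.
All pairwise intersections and unions checked — each lies in τ. Therefore τ satisfies (T1), (T2), (T3): it IS a topology on X.


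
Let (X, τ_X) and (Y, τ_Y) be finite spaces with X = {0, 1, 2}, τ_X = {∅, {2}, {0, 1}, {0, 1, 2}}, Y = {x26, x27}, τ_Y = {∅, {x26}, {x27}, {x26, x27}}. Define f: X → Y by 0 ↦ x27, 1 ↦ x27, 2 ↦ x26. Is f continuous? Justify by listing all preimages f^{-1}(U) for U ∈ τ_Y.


f IS continuous.

Compute f^{-1}(U) for each U ∈ τ_Y:
  U = ∅: f^{-1}(U) = ∅ ∈ τ_X ✓.
  U = {x26}: f^{-1}(U) = {2} ∈ τ_X ✓.
  U = {x27}: f^{-1}(U) = {0, 1} ∈ τ_X ✓.
  U = {x26, x27}: f^{-1}(U) = {0, 1, 2} ∈ τ_X ✓.
Every preimage lies in τ_X, so f IS continuous.


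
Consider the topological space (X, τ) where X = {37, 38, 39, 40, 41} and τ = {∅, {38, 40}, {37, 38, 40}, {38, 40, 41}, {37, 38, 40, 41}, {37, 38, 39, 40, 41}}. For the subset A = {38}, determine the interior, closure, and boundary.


int(A) = ∅, cl(A) = {37, 38, 39, 40, 41}, ∂A = {37, 38, 39, 40, 41}.

Closed sets in (X, τ) are complements of opens:
  closed(X, τ) = {∅, {39}, {37, 39}, {39, 41}, {37, 39, 41}, {37, 38, 39, 40, 41}}.
int(A) = ⋃ {U ∈ τ : U ⊆ A}. Opens contained in A: ∅.
Taking the union of these: int(A) = ∅.
cl(A) = ⋂ {C closed : A ⊆ C}. Closed sets containing A: {37, 38, 39, 40, 41}.
Intersecting these: cl(A) = {37, 38, 39, 40, 41}.
∂A = cl(A) ∖ int(A) = {37, 38, 39, 40, 41} ∖ ∅ = {37, 38, 39, 40, 41}.


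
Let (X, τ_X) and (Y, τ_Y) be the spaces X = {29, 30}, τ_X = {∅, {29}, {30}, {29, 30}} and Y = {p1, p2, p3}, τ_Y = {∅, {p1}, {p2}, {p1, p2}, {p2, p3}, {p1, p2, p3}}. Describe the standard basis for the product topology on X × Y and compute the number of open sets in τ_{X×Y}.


Basis B = {∅ × ∅, {29} × {p1}, {29} × {p2}, {30} × {p1}, {30} × {p2}, {29} × {p1, p2}, {29, 30} × {p1}, {29} × {p2, p3}, {29, 30} × {p2}, {30} × {p1, p2}, {30} × {p2, p3}, {29} × {p1, p2, p3}, {30} × {p1, p2, p3}, {29, 30} × {p1, p2}, {29, 30} × {p2, p3}, {29, 30} × {p1, p2, p3}}; |τ_{X×Y}| = 36.

Enumerate products U × V with U ∈ τ_X, V ∈ τ_Y (deduplicated):
  ∅ × ∅ = {} (∅)
  {29} × {p1} = {(29,p1)}
  {29} × {p2} = {(29,p2)}
  {30} × {p1} = {(30,p1)}
  {30} × {p2} = {(30,p2)}
  {29} × {p1, p2} = {(29,p1), (29,p2)}
  {29, 30} × {p1} = {(29,p1), (30,p1)}
  {29} × {p2, p3} = {(29,p2), (29,p3)}
  {29, 30} × {p2} = {(29,p2), (30,p2)}
  {30} × {p1, p2} = {(30,p1), (30,p2)}
  {30} × {p2, p3} = {(30,p2), (30,p3)}
  {29} × {p1, p2, p3} = {(29,p1), (29,p2), (29,p3)}
  {30} × {p1, p2, p3} = {(30,p1), (30,p2), (30,p3)}
  {29, 30} × {p1, p2} = {(29,p1), (29,p2), (30,p1), (30,p2)}
  {29, 30} × {p2, p3} = {(29,p2), (29,p3), (30,p2), (30,p3)}
  {29, 30} × {p1, p2, p3} = {(29,p1), (29,p2), (29,p3), (30,p1), (30,p2), (30,p3)}
These 16 distinct sets form the basis B.
Close under arbitrary unions to get τ_{X×Y}; counting gives |τ_{X×Y}| = 36.


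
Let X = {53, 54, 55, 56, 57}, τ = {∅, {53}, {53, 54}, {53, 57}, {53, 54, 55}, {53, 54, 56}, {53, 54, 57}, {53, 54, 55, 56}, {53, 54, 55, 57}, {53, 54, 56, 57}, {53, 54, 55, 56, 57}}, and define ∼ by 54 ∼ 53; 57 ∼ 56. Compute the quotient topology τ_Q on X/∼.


X/∼ = {[53=54], [55], [56=57]}; |τ_Q| = 5.

Equivalence classes: [53=54], [55], [56=57].
Quotient map π: X → X/∼ sends 53 ↦ [53=54], 54 ↦ [53=54], 55 ↦ [55], 56 ↦ [56=57], 57 ↦ [56=57].
For each subset V ⊆ X/∼, compute π^{-1}(V) ⊆ X and check whether π^{-1}(V) ∈ τ. V is open in τ_Q iff π^{-1}(V) ∈ τ.
  V = {}: π^{-1}(V) = ∅ ∈ τ ✓.
  V = {[53=54]}: π^{-1}(V) = {53, 54} ∈ τ ✓.
  V = {[55]}: π^{-1}(V) = {55} ∉ τ ✗.
  V = {[53=54], [55]}: π^{-1}(V) = {53, 54, 55} ∈ τ ✓.
  V = {[56=57]}: π^{-1}(V) = {56, 57} ∉ τ ✗.
  V = {[53=54], [56=57]}: π^{-1}(V) = {53, 54, 56, 57} ∈ τ ✓.
  V = {[55], [56=57]}: π^{-1}(V) = {55, 56, 57} ∉ τ ✗.
  V = {[53=54], [55], [56=57]}: π^{-1}(V) = {53, 54, 55, 56, 57} ∈ τ ✓.
Open sets in the quotient: τ_Q = {{}, {[53=54]}, {[53=54], [55]}, {[53=54], [56=57]}, {[53=54], [55], [56=57]}} (5 elements).


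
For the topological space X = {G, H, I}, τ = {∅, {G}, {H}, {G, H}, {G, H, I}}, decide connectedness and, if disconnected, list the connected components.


(X, τ) is connected.

Find clopen sets (U ∈ τ with X ∖ U ∈ τ):
  U = ∅, X ∖ U = {G, H, I} — both open, so U is clopen.
  U = {G, H, I}, X ∖ U = ∅ — both open, so U is clopen.
Only trivial clopens (∅ and X) exist, so (X, τ) is connected.
Compute connected components by grouping points that agree on all clopens:
  component: {G, H, I}


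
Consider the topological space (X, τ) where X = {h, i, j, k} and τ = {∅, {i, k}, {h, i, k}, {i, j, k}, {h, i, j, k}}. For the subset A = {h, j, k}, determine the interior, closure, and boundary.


int(A) = ∅, cl(A) = {h, i, j, k}, ∂A = {h, i, j, k}.

Closed sets in (X, τ) are complements of opens:
  closed(X, τ) = {∅, {h}, {j}, {h, j}, {h, i, j, k}}.
int(A) = ⋃ {U ∈ τ : U ⊆ A}. Opens contained in A: ∅.
Taking the union of these: int(A) = ∅.
cl(A) = ⋂ {C closed : A ⊆ C}. Closed sets containing A: {h, i, j, k}.
Intersecting these: cl(A) = {h, i, j, k}.
∂A = cl(A) ∖ int(A) = {h, i, j, k} ∖ ∅ = {h, i, j, k}.


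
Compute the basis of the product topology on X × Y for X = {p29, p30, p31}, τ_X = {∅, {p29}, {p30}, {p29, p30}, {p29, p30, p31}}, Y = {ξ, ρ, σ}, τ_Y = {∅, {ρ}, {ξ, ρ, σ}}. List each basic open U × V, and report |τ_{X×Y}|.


Basis B = {∅ × ∅, {p29} × {ρ}, {p30} × {ρ}, {p29, p30} × {ρ}, {p29} × {ξ, ρ, σ}, {p29, p30, p31} × {ρ}, {p30} × {ξ, ρ, σ}, {p29, p30} × {ξ, ρ, σ}, {p29, p30, p31} × {ξ, ρ, σ}}; |τ_{X×Y}| = 14.

Enumerate products U × V with U ∈ τ_X, V ∈ τ_Y (deduplicated):
  ∅ × ∅ = {} (∅)
  {p29} × {ρ} = {(p29,ρ)}
  {p30} × {ρ} = {(p30,ρ)}
  {p29, p30} × {ρ} = {(p29,ρ), (p30,ρ)}
  {p29} × {ξ, ρ, σ} = {(p29,ξ), (p29,ρ), (p29,σ)}
  {p29, p30, p31} × {ρ} = {(p29,ρ), (p30,ρ), (p31,ρ)}
  {p30} × {ξ, ρ, σ} = {(p30,ξ), (p30,ρ), (p30,σ)}
  {p29, p30} × {ξ, ρ, σ} = {(p29,ξ), (p29,ρ), (p29,σ), (p30,ξ), (p30,ρ), (p30,σ)}
  {p29, p30, p31} × {ξ, ρ, σ} = {(p29,ξ), (p29,ρ), (p29,σ), (p30,ξ), (p30,ρ), (p30,σ), (p31,ξ), (p31,ρ), (p31,σ)}
These 9 distinct sets form the basis B.
Close under arbitrary unions to get τ_{X×Y}; counting gives |τ_{X×Y}| = 14.


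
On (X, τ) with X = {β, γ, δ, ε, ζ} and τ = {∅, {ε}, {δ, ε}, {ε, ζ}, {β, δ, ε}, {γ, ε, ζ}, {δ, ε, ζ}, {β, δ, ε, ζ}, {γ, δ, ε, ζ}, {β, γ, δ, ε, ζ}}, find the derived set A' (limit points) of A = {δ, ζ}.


A' = {β, γ}

For each x ∈ X, list the open sets U ∈ τ with x ∈ U, then check whether U ∩ (A ∖ {x}) ≠ ∅ for every such U.
  x = β: opens ∋ x are {β, δ, ε}, {β, δ, ε, ζ}, {β, γ, δ, ε, ζ}; each meets A ∖ {β}, so x IS a limit point.
  x = γ: opens ∋ x are {γ, ε, ζ}, {γ, δ, ε, ζ}, {β, γ, δ, ε, ζ}; each meets A ∖ {γ}, so x IS a limit point.
  x = δ: open {δ, ε} ∋ x has {δ, ε} ∩ (A ∖ {δ}) = ∅, so x is NOT a limit point.
  x = ε: open {ε} ∋ x has {ε} ∩ (A ∖ {ε}) = ∅, so x is NOT a limit point.
  x = ζ: open {ε, ζ} ∋ x has {ε, ζ} ∩ (A ∖ {ζ}) = ∅, so x is NOT a limit point.
Collecting: A' = {β, γ}.


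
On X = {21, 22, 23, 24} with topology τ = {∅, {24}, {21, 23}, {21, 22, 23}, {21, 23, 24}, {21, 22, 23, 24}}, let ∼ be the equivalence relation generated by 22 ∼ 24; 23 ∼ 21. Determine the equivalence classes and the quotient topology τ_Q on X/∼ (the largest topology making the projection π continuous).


X/∼ = {[21=23], [22=24]}; |τ_Q| = 3.

Equivalence classes: [21=23], [22=24].
Quotient map π: X → X/∼ sends 21 ↦ [21=23], 22 ↦ [22=24], 23 ↦ [21=23], 24 ↦ [22=24].
For each subset V ⊆ X/∼, compute π^{-1}(V) ⊆ X and check whether π^{-1}(V) ∈ τ. V is open in τ_Q iff π^{-1}(V) ∈ τ.
  V = {}: π^{-1}(V) = ∅ ∈ τ ✓.
  V = {[21=23]}: π^{-1}(V) = {21, 23} ∈ τ ✓.
  V = {[22=24]}: π^{-1}(V) = {22, 24} ∉ τ ✗.
  V = {[21=23], [22=24]}: π^{-1}(V) = {21, 22, 23, 24} ∈ τ ✓.
Open sets in the quotient: τ_Q = {{}, {[21=23]}, {[21=23], [22=24]}} (3 elements).


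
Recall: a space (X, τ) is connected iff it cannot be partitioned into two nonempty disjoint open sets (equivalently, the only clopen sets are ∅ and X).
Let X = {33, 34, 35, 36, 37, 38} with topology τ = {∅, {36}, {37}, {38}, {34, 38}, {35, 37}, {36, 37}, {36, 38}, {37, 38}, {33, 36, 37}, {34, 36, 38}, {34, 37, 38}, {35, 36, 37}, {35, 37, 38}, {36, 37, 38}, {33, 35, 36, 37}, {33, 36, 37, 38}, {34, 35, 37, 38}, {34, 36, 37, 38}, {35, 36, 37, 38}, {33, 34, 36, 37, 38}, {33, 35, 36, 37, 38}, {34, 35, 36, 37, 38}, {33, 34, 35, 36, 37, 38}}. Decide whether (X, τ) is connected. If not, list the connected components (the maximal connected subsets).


(X, τ) is disconnected; components = [{34, 38}, {33, 35, 36, 37}].

Find clopen sets (U ∈ τ with X ∖ U ∈ τ):
  U = ∅, X ∖ U = {33, 34, 35, 36, 37, 38} — both open, so U is clopen.
  U = {34, 38}, X ∖ U = {33, 35, 36, 37} — both open, so U is clopen.
  U = {33, 35, 36, 37}, X ∖ U = {34, 38} — both open, so U is clopen.
  U = {33, 34, 35, 36, 37, 38}, X ∖ U = ∅ — both open, so U is clopen.
Nontrivial clopen(s) exist: e.g. {33, 35, 36, 37}. So (X, τ) is disconnected.
Compute connected components by grouping points that agree on all clopens:
  component: {34, 38}
  component: {33, 35, 36, 37}


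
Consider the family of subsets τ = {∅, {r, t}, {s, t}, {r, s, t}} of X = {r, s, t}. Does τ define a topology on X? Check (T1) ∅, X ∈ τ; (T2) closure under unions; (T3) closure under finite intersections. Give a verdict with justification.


τ is NOT a topology on X.

Axiom (T1): ∅ ∈ τ? Yes; X ∈ τ? Yes.
Axiom (T2/T3): check pairwise unions and intersections of members of τ.
Counterexample for (T3): {r, t} ∩ {s, t} = {t} ∉ τ. Therefore τ is NOT a topology.


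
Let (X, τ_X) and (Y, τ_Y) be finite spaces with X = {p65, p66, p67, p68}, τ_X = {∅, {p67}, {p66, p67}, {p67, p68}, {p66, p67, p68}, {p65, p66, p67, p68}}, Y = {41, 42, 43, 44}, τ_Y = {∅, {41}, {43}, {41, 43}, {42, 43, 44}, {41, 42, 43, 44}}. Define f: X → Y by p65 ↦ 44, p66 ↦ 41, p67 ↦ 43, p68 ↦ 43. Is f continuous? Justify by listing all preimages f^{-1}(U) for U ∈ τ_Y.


f is NOT continuous.

Compute f^{-1}(U) for each U ∈ τ_Y:
  U = ∅: f^{-1}(U) = ∅ ∈ τ_X ✓.
  U = {41}: f^{-1}(U) = {p66} ∉ τ_X ✗.
  U = {43}: f^{-1}(U) = {p67, p68} ∈ τ_X ✓.
  U = {41, 43}: f^{-1}(U) = {p66, p67, p68} ∈ τ_X ✓.
  U = {42, 43, 44}: f^{-1}(U) = {p65, p67, p68} ∉ τ_X ✗.
  U = {41, 42, 43, 44}: f^{-1}(U) = {p65, p66, p67, p68} ∈ τ_X ✓.
Found U = {41} with f^{-1}(U) = {p66} not in τ_X. Therefore f is NOT continuous.


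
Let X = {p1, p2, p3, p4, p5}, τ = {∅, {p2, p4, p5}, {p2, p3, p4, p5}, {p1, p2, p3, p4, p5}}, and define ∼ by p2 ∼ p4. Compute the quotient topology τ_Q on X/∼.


X/∼ = {[p1], [p2=p4], [p3], [p5]}; |τ_Q| = 4.

Equivalence classes: [p1], [p2=p4], [p3], [p5].
Quotient map π: X → X/∼ sends p1 ↦ [p1], p2 ↦ [p2=p4], p3 ↦ [p3], p4 ↦ [p2=p4], p5 ↦ [p5].
For each subset V ⊆ X/∼, compute π^{-1}(V) ⊆ X and check whether π^{-1}(V) ∈ τ. V is open in τ_Q iff π^{-1}(V) ∈ τ.
  V = {}: π^{-1}(V) = ∅ ∈ τ ✓.
  V = {[p1]}: π^{-1}(V) = {p1} ∉ τ ✗.
  V = {[p2=p4]}: π^{-1}(V) = {p2, p4} ∉ τ ✗.
  V = {[p1], [p2=p4]}: π^{-1}(V) = {p1, p2, p4} ∉ τ ✗.
  V = {[p3]}: π^{-1}(V) = {p3} ∉ τ ✗.
  V = {[p1], [p3]}: π^{-1}(V) = {p1, p3} ∉ τ ✗.
  V = {[p2=p4], [p3]}: π^{-1}(V) = {p2, p3, p4} ∉ τ ✗.
  V = {[p1], [p2=p4], [p3]}: π^{-1}(V) = {p1, p2, p3, p4} ∉ τ ✗.
  V = {[p5]}: π^{-1}(V) = {p5} ∉ τ ✗.
  V = {[p1], [p5]}: π^{-1}(V) = {p1, p5} ∉ τ ✗.
  V = {[p2=p4], [p5]}: π^{-1}(V) = {p2, p4, p5} ∈ τ ✓.
  V = {[p1], [p2=p4], [p5]}: π^{-1}(V) = {p1, p2, p4, p5} ∉ τ ✗.
  V = {[p3], [p5]}: π^{-1}(V) = {p3, p5} ∉ τ ✗.
  V = {[p1], [p3], [p5]}: π^{-1}(V) = {p1, p3, p5} ∉ τ ✗.
  V = {[p2=p4], [p3], [p5]}: π^{-1}(V) = {p2, p3, p4, p5} ∈ τ ✓.
  V = {[p1], [p2=p4], [p3], [p5]}: π^{-1}(V) = {p1, p2, p3, p4, p5} ∈ τ ✓.
Open sets in the quotient: τ_Q = {{}, {[p2=p4], [p5]}, {[p2=p4], [p3], [p5]}, {[p1], [p2=p4], [p3], [p5]}} (4 elements).


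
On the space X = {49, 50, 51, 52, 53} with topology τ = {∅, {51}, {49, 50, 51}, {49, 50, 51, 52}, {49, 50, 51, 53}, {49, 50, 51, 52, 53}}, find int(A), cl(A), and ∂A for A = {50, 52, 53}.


int(A) = ∅, cl(A) = {49, 50, 52, 53}, ∂A = {49, 50, 52, 53}.

Closed sets in (X, τ) are complements of opens:
  closed(X, τ) = {∅, {52}, {53}, {52, 53}, {49, 50, 52, 53}, {49, 50, 51, 52, 53}}.
int(A) = ⋃ {U ∈ τ : U ⊆ A}. Opens contained in A: ∅.
Taking the union of these: int(A) = ∅.
cl(A) = ⋂ {C closed : A ⊆ C}. Closed sets containing A: {49, 50, 52, 53}, {49, 50, 51, 52, 53}.
Intersecting these: cl(A) = {49, 50, 52, 53}.
∂A = cl(A) ∖ int(A) = {49, 50, 52, 53} ∖ ∅ = {49, 50, 52, 53}.


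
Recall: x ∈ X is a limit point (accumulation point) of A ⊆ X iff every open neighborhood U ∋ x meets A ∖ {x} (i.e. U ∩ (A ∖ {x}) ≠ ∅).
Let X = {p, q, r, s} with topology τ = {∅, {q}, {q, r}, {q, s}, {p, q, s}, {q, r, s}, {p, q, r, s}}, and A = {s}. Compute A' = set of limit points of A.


A' = {p}

For each x ∈ X, list the open sets U ∈ τ with x ∈ U, then check whether U ∩ (A ∖ {x}) ≠ ∅ for every such U.
  x = p: opens ∋ x are {p, q, s}, {p, q, r, s}; each meets A ∖ {p}, so x IS a limit point.
  x = q: open {q} ∋ x has {q} ∩ (A ∖ {q}) = ∅, so x is NOT a limit point.
  x = r: open {q, r} ∋ x has {q, r} ∩ (A ∖ {r}) = ∅, so x is NOT a limit point.
  x = s: open {q, s} ∋ x has {q, s} ∩ (A ∖ {s}) = ∅, so x is NOT a limit point.
Collecting: A' = {p}.


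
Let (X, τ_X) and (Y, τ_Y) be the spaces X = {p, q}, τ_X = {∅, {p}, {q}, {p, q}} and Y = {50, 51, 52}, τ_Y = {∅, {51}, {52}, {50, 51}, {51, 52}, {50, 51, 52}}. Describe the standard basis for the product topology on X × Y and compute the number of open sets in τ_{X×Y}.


Basis B = {∅ × ∅, {p} × {51}, {p} × {52}, {q} × {51}, {q} × {52}, {p} × {50, 51}, {p} × {51, 52}, {p, q} × {51}, {p, q} × {52}, {q} × {50, 51}, {q} × {51, 52}, {p} × {50, 51, 52}, {q} × {50, 51, 52}, {p, q} × {50, 51}, {p, q} × {51, 52}, {p, q} × {50, 51, 52}}; |τ_{X×Y}| = 36.

Enumerate products U × V with U ∈ τ_X, V ∈ τ_Y (deduplicated):
  ∅ × ∅ = {} (∅)
  {p} × {51} = {(p,51)}
  {p} × {52} = {(p,52)}
  {q} × {51} = {(q,51)}
  {q} × {52} = {(q,52)}
  {p} × {50, 51} = {(p,50), (p,51)}
  {p} × {51, 52} = {(p,51), (p,52)}
  {p, q} × {51} = {(p,51), (q,51)}
  {p, q} × {52} = {(p,52), (q,52)}
  {q} × {50, 51} = {(q,50), (q,51)}
  {q} × {51, 52} = {(q,51), (q,52)}
  {p} × {50, 51, 52} = {(p,50), (p,51), (p,52)}
  {q} × {50, 51, 52} = {(q,50), (q,51), (q,52)}
  {p, q} × {50, 51} = {(p,50), (p,51), (q,50), (q,51)}
  {p, q} × {51, 52} = {(p,51), (p,52), (q,51), (q,52)}
  {p, q} × {50, 51, 52} = {(p,50), (p,51), (p,52), (q,50), (q,51), (q,52)}
These 16 distinct sets form the basis B.
Close under arbitrary unions to get τ_{X×Y}; counting gives |τ_{X×Y}| = 36.


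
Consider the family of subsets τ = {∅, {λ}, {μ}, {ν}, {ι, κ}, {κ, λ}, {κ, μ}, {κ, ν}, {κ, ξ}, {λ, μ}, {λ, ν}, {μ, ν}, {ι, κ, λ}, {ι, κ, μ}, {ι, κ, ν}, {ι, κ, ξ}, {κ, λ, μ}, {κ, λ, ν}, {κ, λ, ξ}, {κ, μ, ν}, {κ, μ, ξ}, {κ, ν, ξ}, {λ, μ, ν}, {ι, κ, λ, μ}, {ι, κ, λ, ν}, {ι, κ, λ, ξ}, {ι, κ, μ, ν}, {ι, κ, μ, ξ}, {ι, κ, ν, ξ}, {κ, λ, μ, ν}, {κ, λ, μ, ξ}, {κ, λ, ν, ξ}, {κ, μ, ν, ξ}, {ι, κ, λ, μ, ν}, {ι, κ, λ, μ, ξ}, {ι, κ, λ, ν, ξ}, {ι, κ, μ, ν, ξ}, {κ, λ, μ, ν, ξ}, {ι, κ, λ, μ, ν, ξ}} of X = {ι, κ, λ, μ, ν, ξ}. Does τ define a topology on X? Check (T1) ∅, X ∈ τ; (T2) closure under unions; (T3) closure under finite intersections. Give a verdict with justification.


τ is NOT a topology on X.

Axiom (T1): ∅ ∈ τ? Yes; X ∈ τ? Yes.
Axiom (T2/T3): check pairwise unions and intersections of members of τ.
Counterexample for (T3): {ι, κ} ∩ {κ, λ} = {κ} ∉ τ. Therefore τ is NOT a topology.


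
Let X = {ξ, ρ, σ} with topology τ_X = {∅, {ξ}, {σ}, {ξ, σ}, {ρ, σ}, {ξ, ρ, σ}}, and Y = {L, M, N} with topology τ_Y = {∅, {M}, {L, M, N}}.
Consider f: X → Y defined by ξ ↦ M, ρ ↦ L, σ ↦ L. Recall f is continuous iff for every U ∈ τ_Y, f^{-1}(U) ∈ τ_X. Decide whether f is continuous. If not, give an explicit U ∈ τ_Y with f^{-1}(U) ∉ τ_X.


f IS continuous.

Compute f^{-1}(U) for each U ∈ τ_Y:
  U = ∅: f^{-1}(U) = ∅ ∈ τ_X ✓.
  U = {M}: f^{-1}(U) = {ξ} ∈ τ_X ✓.
  U = {L, M, N}: f^{-1}(U) = {ξ, ρ, σ} ∈ τ_X ✓.
Every preimage lies in τ_X, so f IS continuous.


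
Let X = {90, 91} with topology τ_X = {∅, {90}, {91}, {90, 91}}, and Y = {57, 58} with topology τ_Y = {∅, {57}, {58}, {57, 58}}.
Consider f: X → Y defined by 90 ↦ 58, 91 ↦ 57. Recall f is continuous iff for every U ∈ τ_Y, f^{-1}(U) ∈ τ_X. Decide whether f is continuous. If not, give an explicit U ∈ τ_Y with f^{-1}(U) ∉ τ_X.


f IS continuous.

Compute f^{-1}(U) for each U ∈ τ_Y:
  U = ∅: f^{-1}(U) = ∅ ∈ τ_X ✓.
  U = {57}: f^{-1}(U) = {91} ∈ τ_X ✓.
  U = {58}: f^{-1}(U) = {90} ∈ τ_X ✓.
  U = {57, 58}: f^{-1}(U) = {90, 91} ∈ τ_X ✓.
Every preimage lies in τ_X, so f IS continuous.


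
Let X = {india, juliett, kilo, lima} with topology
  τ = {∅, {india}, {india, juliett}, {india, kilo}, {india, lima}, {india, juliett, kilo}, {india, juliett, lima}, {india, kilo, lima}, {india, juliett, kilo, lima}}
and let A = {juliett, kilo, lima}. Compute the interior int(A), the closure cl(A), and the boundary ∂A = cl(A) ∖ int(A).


int(A) = ∅, cl(A) = {juliett, kilo, lima}, ∂A = {juliett, kilo, lima}.

Closed sets in (X, τ) are complements of opens:
  closed(X, τ) = {∅, {juliett}, {kilo}, {lima}, {juliett, kilo}, {juliett, lima}, {kilo, lima}, {juliett, kilo, lima}, {india, juliett, kilo, lima}}.
int(A) = ⋃ {U ∈ τ : U ⊆ A}. Opens contained in A: ∅.
Taking the union of these: int(A) = ∅.
cl(A) = ⋂ {C closed : A ⊆ C}. Closed sets containing A: {juliett, kilo, lima}, {india, juliett, kilo, lima}.
Intersecting these: cl(A) = {juliett, kilo, lima}.
∂A = cl(A) ∖ int(A) = {juliett, kilo, lima} ∖ ∅ = {juliett, kilo, lima}.


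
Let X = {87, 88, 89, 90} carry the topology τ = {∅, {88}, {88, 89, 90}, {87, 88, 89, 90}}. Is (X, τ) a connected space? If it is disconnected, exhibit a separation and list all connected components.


(X, τ) is connected.

Find clopen sets (U ∈ τ with X ∖ U ∈ τ):
  U = ∅, X ∖ U = {87, 88, 89, 90} — both open, so U is clopen.
  U = {87, 88, 89, 90}, X ∖ U = ∅ — both open, so U is clopen.
Only trivial clopens (∅ and X) exist, so (X, τ) is connected.
Compute connected components by grouping points that agree on all clopens:
  component: {87, 88, 89, 90}


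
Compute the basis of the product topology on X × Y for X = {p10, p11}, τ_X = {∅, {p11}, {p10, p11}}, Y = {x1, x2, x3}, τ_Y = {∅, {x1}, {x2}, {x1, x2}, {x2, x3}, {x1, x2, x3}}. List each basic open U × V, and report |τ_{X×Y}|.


Basis B = {∅ × ∅, {p11} × {x1}, {p11} × {x2}, {p10, p11} × {x1}, {p10, p11} × {x2}, {p11} × {x1, x2}, {p11} × {x2, x3}, {p11} × {x1, x2, x3}, {p10, p11} × {x1, x2}, {p10, p11} × {x2, x3}, {p10, p11} × {x1, x2, x3}}; |τ_{X×Y}| = 18.

Enumerate products U × V with U ∈ τ_X, V ∈ τ_Y (deduplicated):
  ∅ × ∅ = {} (∅)
  {p11} × {x1} = {(p11,x1)}
  {p11} × {x2} = {(p11,x2)}
  {p10, p11} × {x1} = {(p10,x1), (p11,x1)}
  {p10, p11} × {x2} = {(p10,x2), (p11,x2)}
  {p11} × {x1, x2} = {(p11,x1), (p11,x2)}
  {p11} × {x2, x3} = {(p11,x2), (p11,x3)}
  {p11} × {x1, x2, x3} = {(p11,x1), (p11,x2), (p11,x3)}
  {p10, p11} × {x1, x2} = {(p10,x1), (p10,x2), (p11,x1), (p11,x2)}
  {p10, p11} × {x2, x3} = {(p10,x2), (p10,x3), (p11,x2), (p11,x3)}
  {p10, p11} × {x1, x2, x3} = {(p10,x1), (p10,x2), (p10,x3), (p11,x1), (p11,x2), (p11,x3)}
These 11 distinct sets form the basis B.
Close under arbitrary unions to get τ_{X×Y}; counting gives |τ_{X×Y}| = 18.


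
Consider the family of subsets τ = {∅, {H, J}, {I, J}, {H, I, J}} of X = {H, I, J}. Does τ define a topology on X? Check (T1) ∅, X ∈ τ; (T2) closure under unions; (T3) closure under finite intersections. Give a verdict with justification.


τ is NOT a topology on X.

Axiom (T1): ∅ ∈ τ? Yes; X ∈ τ? Yes.
Axiom (T2/T3): check pairwise unions and intersections of members of τ.
Counterexample for (T3): {H, J} ∩ {I, J} = {J} ∉ τ. Therefore τ is NOT a topology.


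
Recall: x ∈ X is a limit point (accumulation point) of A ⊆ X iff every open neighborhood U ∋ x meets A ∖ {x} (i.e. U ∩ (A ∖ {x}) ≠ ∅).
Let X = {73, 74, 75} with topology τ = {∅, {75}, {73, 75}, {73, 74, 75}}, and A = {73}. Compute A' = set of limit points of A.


A' = {74}

For each x ∈ X, list the open sets U ∈ τ with x ∈ U, then check whether U ∩ (A ∖ {x}) ≠ ∅ for every such U.
  x = 73: open {73, 75} ∋ x has {73, 75} ∩ (A ∖ {73}) = ∅, so x is NOT a limit point.
  x = 74: opens ∋ x are {73, 74, 75}; each meets A ∖ {74}, so x IS a limit point.
  x = 75: open {75} ∋ x has {75} ∩ (A ∖ {75}) = ∅, so x is NOT a limit point.
Collecting: A' = {74}.


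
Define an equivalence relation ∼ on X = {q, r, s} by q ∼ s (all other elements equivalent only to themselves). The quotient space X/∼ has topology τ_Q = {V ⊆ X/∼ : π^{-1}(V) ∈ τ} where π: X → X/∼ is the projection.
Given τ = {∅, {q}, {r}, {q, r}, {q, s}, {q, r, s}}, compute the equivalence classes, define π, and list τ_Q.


X/∼ = {[q=s], [r]}; |τ_Q| = 4.

Equivalence classes: [q=s], [r].
Quotient map π: X → X/∼ sends q ↦ [q=s], r ↦ [r], s ↦ [q=s].
For each subset V ⊆ X/∼, compute π^{-1}(V) ⊆ X and check whether π^{-1}(V) ∈ τ. V is open in τ_Q iff π^{-1}(V) ∈ τ.
  V = {}: π^{-1}(V) = ∅ ∈ τ ✓.
  V = {[q=s]}: π^{-1}(V) = {q, s} ∈ τ ✓.
  V = {[r]}: π^{-1}(V) = {r} ∈ τ ✓.
  V = {[q=s], [r]}: π^{-1}(V) = {q, r, s} ∈ τ ✓.
Open sets in the quotient: τ_Q = {{}, {[q=s]}, {[r]}, {[q=s], [r]}} (4 elements).


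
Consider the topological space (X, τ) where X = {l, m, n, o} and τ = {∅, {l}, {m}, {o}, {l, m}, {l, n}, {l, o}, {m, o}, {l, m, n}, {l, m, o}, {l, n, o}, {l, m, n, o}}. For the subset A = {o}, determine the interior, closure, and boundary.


int(A) = {o}, cl(A) = {o}, ∂A = ∅.

Closed sets in (X, τ) are complements of opens:
  closed(X, τ) = {∅, {m}, {n}, {o}, {l, n}, {m, n}, {m, o}, {n, o}, {l, m, n}, {l, n, o}, {m, n, o}, {l, m, n, o}}.
int(A) = ⋃ {U ∈ τ : U ⊆ A}. Opens contained in A: ∅, {o}.
Taking the union of these: int(A) = {o}.
cl(A) = ⋂ {C closed : A ⊆ C}. Closed sets containing A: {o}, {m, o}, {n, o}, {l, n, o}, {m, n, o}, {l, m, n, o}.
Intersecting these: cl(A) = {o}.
∂A = cl(A) ∖ int(A) = {o} ∖ {o} = ∅.


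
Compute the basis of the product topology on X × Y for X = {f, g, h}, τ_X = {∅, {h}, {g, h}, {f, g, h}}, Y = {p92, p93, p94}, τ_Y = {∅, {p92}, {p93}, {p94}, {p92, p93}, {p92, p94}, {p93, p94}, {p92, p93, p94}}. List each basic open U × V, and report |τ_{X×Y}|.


Basis B = {∅ × ∅, {h} × {p92}, {h} × {p93}, {h} × {p94}, {g, h} × {p92}, {g, h} × {p93}, {g, h} × {p94}, {h} × {p92, p93}, {h} × {p92, p94}, {h} × {p93, p94}, {f, g, h} × {p92}, {f, g, h} × {p93}, {f, g, h} × {p94}, {h} × {p92, p93, p94}, {g, h} × {p92, p93}, {g, h} × {p92, p94}, {g, h} × {p93, p94}, {f, g, h} × {p92, p93}, {f, g, h} × {p92, p94}, {f, g, h} × {p93, p94}, {g, h} × {p92, p93, p94}, {f, g, h} × {p92, p93, p94}}; |τ_{X×Y}| = 64.

Enumerate products U × V with U ∈ τ_X, V ∈ τ_Y (deduplicated):
  ∅ × ∅ = {} (∅)
  {h} × {p92} = {(h,p92)}
  {h} × {p93} = {(h,p93)}
  {h} × {p94} = {(h,p94)}
  {g, h} × {p92} = {(g,p92), (h,p92)}
  {g, h} × {p93} = {(g,p93), (h,p93)}
  {g, h} × {p94} = {(g,p94), (h,p94)}
  {h} × {p92, p93} = {(h,p92), (h,p93)}
  {h} × {p92, p94} = {(h,p92), (h,p94)}
  {h} × {p93, p94} = {(h,p93), (h,p94)}
  {f, g, h} × {p92} = {(f,p92), (g,p92), (h,p92)}
  {f, g, h} × {p93} = {(f,p93), (g,p93), (h,p93)}
  {f, g, h} × {p94} = {(f,p94), (g,p94), (h,p94)}
  {h} × {p92, p93, p94} = {(h,p92), (h,p93), (h,p94)}
  {g, h} × {p92, p93} = {(g,p92), (g,p93), (h,p92), (h,p93)}
  {g, h} × {p92, p94} = {(g,p92), (g,p94), (h,p92), (h,p94)}
  {g, h} × {p93, p94} = {(g,p93), (g,p94), (h,p93), (h,p94)}
  {f, g, h} × {p92, p93} = {(f,p92), (f,p93), (g,p92), (g,p93), (h,p92), (h,p93)}
  {f, g, h} × {p92, p94} = {(f,p92), (f,p94), (g,p92), (g,p94), (h,p92), (h,p94)}
  {f, g, h} × {p93, p94} = {(f,p93), (f,p94), (g,p93), (g,p94), (h,p93), (h,p94)}
  {g, h} × {p92, p93, p94} = {(g,p92), (g,p93), (g,p94), (h,p92), (h,p93), (h,p94)}
  {f, g, h} × {p92, p93, p94} = {(f,p92), (f,p93), (f,p94), (g,p92), (g,p93), (g,p94), (h,p92), (h,p93), (h,p94)}
These 22 distinct sets form the basis B.
Close under arbitrary unions to get τ_{X×Y}; counting gives |τ_{X×Y}| = 64.


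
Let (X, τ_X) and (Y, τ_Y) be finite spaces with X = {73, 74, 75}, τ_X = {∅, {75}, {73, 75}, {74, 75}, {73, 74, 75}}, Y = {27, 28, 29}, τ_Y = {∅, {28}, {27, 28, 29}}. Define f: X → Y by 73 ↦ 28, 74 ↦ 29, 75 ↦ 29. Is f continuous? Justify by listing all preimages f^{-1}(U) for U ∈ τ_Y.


f is NOT continuous.

Compute f^{-1}(U) for each U ∈ τ_Y:
  U = ∅: f^{-1}(U) = ∅ ∈ τ_X ✓.
  U = {28}: f^{-1}(U) = {73} ∉ τ_X ✗.
  U = {27, 28, 29}: f^{-1}(U) = {73, 74, 75} ∈ τ_X ✓.
Found U = {28} with f^{-1}(U) = {73} not in τ_X. Therefore f is NOT continuous.


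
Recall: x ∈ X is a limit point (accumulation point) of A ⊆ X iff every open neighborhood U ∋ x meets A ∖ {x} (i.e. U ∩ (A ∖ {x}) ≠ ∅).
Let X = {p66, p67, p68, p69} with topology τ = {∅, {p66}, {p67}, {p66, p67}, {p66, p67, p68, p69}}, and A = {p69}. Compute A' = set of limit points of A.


A' = {p68}

For each x ∈ X, list the open sets U ∈ τ with x ∈ U, then check whether U ∩ (A ∖ {x}) ≠ ∅ for every such U.
  x = p66: open {p66} ∋ x has {p66} ∩ (A ∖ {p66}) = ∅, so x is NOT a limit point.
  x = p67: open {p67} ∋ x has {p67} ∩ (A ∖ {p67}) = ∅, so x is NOT a limit point.
  x = p68: opens ∋ x are {p66, p67, p68, p69}; each meets A ∖ {p68}, so x IS a limit point.
  x = p69: open {p66, p67, p68, p69} ∋ x has {p66, p67, p68, p69} ∩ (A ∖ {p69}) = ∅, so x is NOT a limit point.
Collecting: A' = {p68}.


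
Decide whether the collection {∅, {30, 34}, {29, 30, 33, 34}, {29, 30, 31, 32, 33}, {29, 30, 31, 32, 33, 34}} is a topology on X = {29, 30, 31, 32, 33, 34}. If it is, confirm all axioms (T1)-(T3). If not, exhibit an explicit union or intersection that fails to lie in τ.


τ is NOT a topology on X.

Axiom (T1): ∅ ∈ τ? Yes; X ∈ τ? Yes.
Axiom (T2/T3): check pairwise unions and intersections of members of τ.
Counterexample for (T3): {30, 34} ∩ {29, 30, 31, 32, 33} = {30} ∉ τ. Therefore τ is NOT a topology.


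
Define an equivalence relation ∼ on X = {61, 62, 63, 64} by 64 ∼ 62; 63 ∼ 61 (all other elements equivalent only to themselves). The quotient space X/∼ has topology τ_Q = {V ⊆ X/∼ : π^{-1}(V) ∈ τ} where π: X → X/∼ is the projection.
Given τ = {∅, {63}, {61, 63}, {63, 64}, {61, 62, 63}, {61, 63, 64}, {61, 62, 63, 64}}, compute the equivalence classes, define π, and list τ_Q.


X/∼ = {[61=63], [62=64]}; |τ_Q| = 3.

Equivalence classes: [61=63], [62=64].
Quotient map π: X → X/∼ sends 61 ↦ [61=63], 62 ↦ [62=64], 63 ↦ [61=63], 64 ↦ [62=64].
For each subset V ⊆ X/∼, compute π^{-1}(V) ⊆ X and check whether π^{-1}(V) ∈ τ. V is open in τ_Q iff π^{-1}(V) ∈ τ.
  V = {}: π^{-1}(V) = ∅ ∈ τ ✓.
  V = {[61=63]}: π^{-1}(V) = {61, 63} ∈ τ ✓.
  V = {[62=64]}: π^{-1}(V) = {62, 64} ∉ τ ✗.
  V = {[61=63], [62=64]}: π^{-1}(V) = {61, 62, 63, 64} ∈ τ ✓.
Open sets in the quotient: τ_Q = {{}, {[61=63]}, {[61=63], [62=64]}} (3 elements).


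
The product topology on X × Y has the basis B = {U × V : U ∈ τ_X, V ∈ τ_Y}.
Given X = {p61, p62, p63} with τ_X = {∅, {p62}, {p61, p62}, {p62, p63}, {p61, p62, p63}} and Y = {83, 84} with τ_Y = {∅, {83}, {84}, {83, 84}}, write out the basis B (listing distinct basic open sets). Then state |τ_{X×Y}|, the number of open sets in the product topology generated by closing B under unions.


Basis B = {∅ × ∅, {p62} × {83}, {p62} × {84}, {p61, p62} × {83}, {p61, p62} × {84}, {p62} × {83, 84}, {p62, p63} × {83}, {p62, p63} × {84}, {p61, p62, p63} × {83}, {p61, p62, p63} × {84}, {p61, p62} × {83, 84}, {p62, p63} × {83, 84}, {p61, p62, p63} × {83, 84}}; |τ_{X×Y}| = 25.

Enumerate products U × V with U ∈ τ_X, V ∈ τ_Y (deduplicated):
  ∅ × ∅ = {} (∅)
  {p62} × {83} = {(p62,83)}
  {p62} × {84} = {(p62,84)}
  {p61, p62} × {83} = {(p61,83), (p62,83)}
  {p61, p62} × {84} = {(p61,84), (p62,84)}
  {p62} × {83, 84} = {(p62,83), (p62,84)}
  {p62, p63} × {83} = {(p62,83), (p63,83)}
  {p62, p63} × {84} = {(p62,84), (p63,84)}
  {p61, p62, p63} × {83} = {(p61,83), (p62,83), (p63,83)}
  {p61, p62, p63} × {84} = {(p61,84), (p62,84), (p63,84)}
  {p61, p62} × {83, 84} = {(p61,83), (p61,84), (p62,83), (p62,84)}
  {p62, p63} × {83, 84} = {(p62,83), (p62,84), (p63,83), (p63,84)}
  {p61, p62, p63} × {83, 84} = {(p61,83), (p61,84), (p62,83), (p62,84), (p63,83), (p63,84)}
These 13 distinct sets form the basis B.
Close under arbitrary unions to get τ_{X×Y}; counting gives |τ_{X×Y}| = 25.


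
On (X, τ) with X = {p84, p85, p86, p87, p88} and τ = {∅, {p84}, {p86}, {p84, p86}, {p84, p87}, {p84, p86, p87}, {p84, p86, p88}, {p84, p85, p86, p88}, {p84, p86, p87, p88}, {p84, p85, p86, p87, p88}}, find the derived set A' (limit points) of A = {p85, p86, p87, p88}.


A' = {p85, p88}

For each x ∈ X, list the open sets U ∈ τ with x ∈ U, then check whether U ∩ (A ∖ {x}) ≠ ∅ for every such U.
  x = p84: open {p84} ∋ x has {p84} ∩ (A ∖ {p84}) = ∅, so x is NOT a limit point.
  x = p85: opens ∋ x are {p84, p85, p86, p88}, {p84, p85, p86, p87, p88}; each meets A ∖ {p85}, so x IS a limit point.
  x = p86: open {p86} ∋ x has {p86} ∩ (A ∖ {p86}) = ∅, so x is NOT a limit point.
  x = p87: open {p84, p87} ∋ x has {p84, p87} ∩ (A ∖ {p87}) = ∅, so x is NOT a limit point.
  x = p88: opens ∋ x are {p84, p86, p88}, {p84, p85, p86, p88}, {p84, p86, p87, p88}, {p84, p85, p86, p87, p88}; each meets A ∖ {p88}, so x IS a limit point.
Collecting: A' = {p85, p88}.


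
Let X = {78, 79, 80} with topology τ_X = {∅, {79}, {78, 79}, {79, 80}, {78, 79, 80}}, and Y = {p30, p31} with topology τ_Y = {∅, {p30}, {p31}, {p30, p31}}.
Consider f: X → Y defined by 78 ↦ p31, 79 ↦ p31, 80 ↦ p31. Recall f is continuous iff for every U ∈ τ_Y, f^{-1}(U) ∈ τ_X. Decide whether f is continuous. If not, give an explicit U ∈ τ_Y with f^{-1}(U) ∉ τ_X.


f IS continuous.

Compute f^{-1}(U) for each U ∈ τ_Y:
  U = ∅: f^{-1}(U) = ∅ ∈ τ_X ✓.
  U = {p30}: f^{-1}(U) = ∅ ∈ τ_X ✓.
  U = {p31}: f^{-1}(U) = {78, 79, 80} ∈ τ_X ✓.
  U = {p30, p31}: f^{-1}(U) = {78, 79, 80} ∈ τ_X ✓.
Every preimage lies in τ_X, so f IS continuous.


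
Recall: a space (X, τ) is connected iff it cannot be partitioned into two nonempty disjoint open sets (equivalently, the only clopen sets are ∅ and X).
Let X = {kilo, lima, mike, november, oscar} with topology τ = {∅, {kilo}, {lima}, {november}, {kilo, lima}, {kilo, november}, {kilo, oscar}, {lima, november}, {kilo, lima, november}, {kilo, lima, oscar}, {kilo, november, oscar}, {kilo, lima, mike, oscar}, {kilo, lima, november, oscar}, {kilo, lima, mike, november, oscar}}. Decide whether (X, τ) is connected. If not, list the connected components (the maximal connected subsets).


(X, τ) is disconnected; components = [{november}, {kilo, lima, mike, oscar}].

Find clopen sets (U ∈ τ with X ∖ U ∈ τ):
  U = ∅, X ∖ U = {kilo, lima, mike, november, oscar} — both open, so U is clopen.
  U = {november}, X ∖ U = {kilo, lima, mike, oscar} — both open, so U is clopen.
  U = {kilo, lima, mike, oscar}, X ∖ U = {november} — both open, so U is clopen.
  U = {kilo, lima, mike, november, oscar}, X ∖ U = ∅ — both open, so U is clopen.
Nontrivial clopen(s) exist: e.g. {november}. So (X, τ) is disconnected.
Compute connected components by grouping points that agree on all clopens:
  component: {november}
  component: {kilo, lima, mike, oscar}


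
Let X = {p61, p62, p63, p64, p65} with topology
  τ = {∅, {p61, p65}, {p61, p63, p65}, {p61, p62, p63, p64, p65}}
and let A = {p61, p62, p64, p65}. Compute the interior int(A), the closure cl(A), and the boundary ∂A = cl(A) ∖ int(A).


int(A) = {p61, p65}, cl(A) = {p61, p62, p63, p64, p65}, ∂A = {p62, p63, p64}.

Closed sets in (X, τ) are complements of opens:
  closed(X, τ) = {∅, {p62, p64}, {p62, p63, p64}, {p61, p62, p63, p64, p65}}.
int(A) = ⋃ {U ∈ τ : U ⊆ A}. Opens contained in A: ∅, {p61, p65}.
Taking the union of these: int(A) = {p61, p65}.
cl(A) = ⋂ {C closed : A ⊆ C}. Closed sets containing A: {p61, p62, p63, p64, p65}.
Intersecting these: cl(A) = {p61, p62, p63, p64, p65}.
∂A = cl(A) ∖ int(A) = {p61, p62, p63, p64, p65} ∖ {p61, p65} = {p62, p63, p64}.


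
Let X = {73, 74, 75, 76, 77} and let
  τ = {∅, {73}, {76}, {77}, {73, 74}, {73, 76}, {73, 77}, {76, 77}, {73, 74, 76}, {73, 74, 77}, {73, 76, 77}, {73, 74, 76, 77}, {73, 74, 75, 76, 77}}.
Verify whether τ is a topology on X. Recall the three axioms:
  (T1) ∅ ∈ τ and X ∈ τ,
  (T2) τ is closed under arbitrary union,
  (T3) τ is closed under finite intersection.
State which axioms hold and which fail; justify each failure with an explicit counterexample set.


τ IS a topology on X.

Axiom (T1): ∅ ∈ τ? Yes; X ∈ τ? Yes.
Axiom (T2/T3): check pairwise unions and intersections of members of τ.
All pairwise intersections and unions checked — each lies in τ. Therefore τ satisfies (T1), (T2), (T3): it IS a topology on X.


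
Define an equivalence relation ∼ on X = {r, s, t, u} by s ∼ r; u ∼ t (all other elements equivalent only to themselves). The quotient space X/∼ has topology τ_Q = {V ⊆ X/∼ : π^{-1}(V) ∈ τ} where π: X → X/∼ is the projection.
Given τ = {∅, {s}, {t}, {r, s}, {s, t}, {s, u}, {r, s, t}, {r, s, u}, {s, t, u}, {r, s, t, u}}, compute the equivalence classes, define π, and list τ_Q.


X/∼ = {[r=s], [t=u]}; |τ_Q| = 3.

Equivalence classes: [r=s], [t=u].
Quotient map π: X → X/∼ sends r ↦ [r=s], s ↦ [r=s], t ↦ [t=u], u ↦ [t=u].
For each subset V ⊆ X/∼, compute π^{-1}(V) ⊆ X and check whether π^{-1}(V) ∈ τ. V is open in τ_Q iff π^{-1}(V) ∈ τ.
  V = {}: π^{-1}(V) = ∅ ∈ τ ✓.
  V = {[r=s]}: π^{-1}(V) = {r, s} ∈ τ ✓.
  V = {[t=u]}: π^{-1}(V) = {t, u} ∉ τ ✗.
  V = {[r=s], [t=u]}: π^{-1}(V) = {r, s, t, u} ∈ τ ✓.
Open sets in the quotient: τ_Q = {{}, {[r=s]}, {[r=s], [t=u]}} (3 elements).


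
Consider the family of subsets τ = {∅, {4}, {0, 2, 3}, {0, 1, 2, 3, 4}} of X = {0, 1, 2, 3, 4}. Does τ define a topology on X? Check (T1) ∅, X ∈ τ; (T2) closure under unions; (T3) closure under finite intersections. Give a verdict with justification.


τ is NOT a topology on X.

Axiom (T1): ∅ ∈ τ? Yes; X ∈ τ? Yes.
Axiom (T2/T3): check pairwise unions and intersections of members of τ.
Counterexample for (T2): {4} ∪ {0, 2, 3} = {0, 2, 3, 4} ∉ τ. Therefore τ is NOT a topology.


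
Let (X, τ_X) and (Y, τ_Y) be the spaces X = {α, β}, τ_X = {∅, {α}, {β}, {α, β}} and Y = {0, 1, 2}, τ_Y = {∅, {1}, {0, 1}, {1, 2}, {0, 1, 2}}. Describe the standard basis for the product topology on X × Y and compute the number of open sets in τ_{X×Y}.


Basis B = {∅ × ∅, {α} × {1}, {β} × {1}, {α} × {0, 1}, {α} × {1, 2}, {α, β} × {1}, {β} × {0, 1}, {β} × {1, 2}, {α} × {0, 1, 2}, {β} × {0, 1, 2}, {α, β} × {0, 1}, {α, β} × {1, 2}, {α, β} × {0, 1, 2}}; |τ_{X×Y}| = 25.

Enumerate products U × V with U ∈ τ_X, V ∈ τ_Y (deduplicated):
  ∅ × ∅ = {} (∅)
  {α} × {1} = {(α,1)}
  {β} × {1} = {(β,1)}
  {α} × {0, 1} = {(α,0), (α,1)}
  {α} × {1, 2} = {(α,1), (α,2)}
  {α, β} × {1} = {(α,1), (β,1)}
  {β} × {0, 1} = {(β,0), (β,1)}
  {β} × {1, 2} = {(β,1), (β,2)}
  {α} × {0, 1, 2} = {(α,0), (α,1), (α,2)}
  {β} × {0, 1, 2} = {(β,0), (β,1), (β,2)}
  {α, β} × {0, 1} = {(α,0), (α,1), (β,0), (β,1)}
  {α, β} × {1, 2} = {(α,1), (α,2), (β,1), (β,2)}
  {α, β} × {0, 1, 2} = {(α,0), (α,1), (α,2), (β,0), (β,1), (β,2)}
These 13 distinct sets form the basis B.
Close under arbitrary unions to get τ_{X×Y}; counting gives |τ_{X×Y}| = 25.


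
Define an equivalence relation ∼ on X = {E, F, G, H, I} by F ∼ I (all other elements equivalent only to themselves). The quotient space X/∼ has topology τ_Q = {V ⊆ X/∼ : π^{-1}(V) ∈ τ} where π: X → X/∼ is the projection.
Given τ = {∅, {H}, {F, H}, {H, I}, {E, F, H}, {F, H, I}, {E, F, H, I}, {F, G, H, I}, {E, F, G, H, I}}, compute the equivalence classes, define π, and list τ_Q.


X/∼ = {[E], [F=I], [G], [H]}; |τ_Q| = 6.

Equivalence classes: [E], [F=I], [G], [H].
Quotient map π: X → X/∼ sends E ↦ [E], F ↦ [F=I], G ↦ [G], H ↦ [H], I ↦ [F=I].
For each subset V ⊆ X/∼, compute π^{-1}(V) ⊆ X and check whether π^{-1}(V) ∈ τ. V is open in τ_Q iff π^{-1}(V) ∈ τ.
  V = {}: π^{-1}(V) = ∅ ∈ τ ✓.
  V = {[E]}: π^{-1}(V) = {E} ∉ τ ✗.
  V = {[F=I]}: π^{-1}(V) = {F, I} ∉ τ ✗.
  V = {[E], [F=I]}: π^{-1}(V) = {E, F, I} ∉ τ ✗.
  V = {[G]}: π^{-1}(V) = {G} ∉ τ ✗.
  V = {[E], [G]}: π^{-1}(V) = {E, G} ∉ τ ✗.
  V = {[F=I], [G]}: π^{-1}(V) = {F, G, I} ∉ τ ✗.
  V = {[E], [F=I], [G]}: π^{-1}(V) = {E, F, G, I} ∉ τ ✗.
  V = {[H]}: π^{-1}(V) = {H} ∈ τ ✓.
  V = {[E], [H]}: π^{-1}(V) = {E, H} ∉ τ ✗.
  V = {[F=I], [H]}: π^{-1}(V) = {F, H, I} ∈ τ ✓.
  V = {[E], [F=I], [H]}: π^{-1}(V) = {E, F, H, I} ∈ τ ✓.
  V = {[G], [H]}: π^{-1}(V) = {G, H} ∉ τ ✗.
  V = {[E], [G], [H]}: π^{-1}(V) = {E, G, H} ∉ τ ✗.
  V = {[F=I], [G], [H]}: π^{-1}(V) = {F, G, H, I} ∈ τ ✓.
  V = {[E], [F=I], [G], [H]}: π^{-1}(V) = {E, F, G, H, I} ∈ τ ✓.
Open sets in the quotient: τ_Q = {{}, {[H]}, {[F=I], [H]}, {[E], [F=I], [H]}, {[F=I], [G], [H]}, {[E], [F=I], [G], [H]}} (6 elements).
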